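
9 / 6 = 3 / 2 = 1.50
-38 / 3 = -12.67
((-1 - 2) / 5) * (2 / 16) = -3 / 40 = -0.08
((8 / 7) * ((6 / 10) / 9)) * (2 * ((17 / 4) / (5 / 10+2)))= 136 / 525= 0.26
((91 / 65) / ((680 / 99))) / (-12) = -231 / 13600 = -0.02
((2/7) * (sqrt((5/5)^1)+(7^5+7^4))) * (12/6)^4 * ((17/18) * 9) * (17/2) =44411208/7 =6344458.29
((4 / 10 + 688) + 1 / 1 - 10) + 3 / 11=37382 / 55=679.67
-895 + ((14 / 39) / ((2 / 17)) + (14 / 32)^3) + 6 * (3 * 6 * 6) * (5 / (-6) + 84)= 8466453569 / 159744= 53000.14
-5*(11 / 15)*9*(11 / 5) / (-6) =121 / 10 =12.10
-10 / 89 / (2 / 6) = -30 / 89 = -0.34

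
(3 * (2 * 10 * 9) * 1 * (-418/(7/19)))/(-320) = 107217/56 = 1914.59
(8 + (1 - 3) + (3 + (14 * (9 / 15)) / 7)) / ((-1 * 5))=-51 / 25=-2.04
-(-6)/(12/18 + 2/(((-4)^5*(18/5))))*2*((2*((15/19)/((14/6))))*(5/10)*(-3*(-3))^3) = 3627970560/816487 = 4443.39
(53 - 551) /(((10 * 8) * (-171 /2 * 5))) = 83 /5700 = 0.01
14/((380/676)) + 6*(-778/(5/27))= -2392318/95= -25182.29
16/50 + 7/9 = 247/225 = 1.10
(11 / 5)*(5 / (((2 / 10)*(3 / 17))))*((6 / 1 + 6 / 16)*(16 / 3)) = 10596.67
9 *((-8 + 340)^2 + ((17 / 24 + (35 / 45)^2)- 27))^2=109293014231.16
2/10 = 1/5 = 0.20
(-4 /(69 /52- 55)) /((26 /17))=136 /2791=0.05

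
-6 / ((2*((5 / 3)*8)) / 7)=-63 / 40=-1.58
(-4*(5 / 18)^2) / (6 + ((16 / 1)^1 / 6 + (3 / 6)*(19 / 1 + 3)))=-25 / 1593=-0.02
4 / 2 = 2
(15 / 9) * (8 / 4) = 3.33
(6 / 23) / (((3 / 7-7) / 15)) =-315 / 529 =-0.60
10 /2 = 5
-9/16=-0.56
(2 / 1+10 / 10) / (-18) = -1 / 6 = -0.17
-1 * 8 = -8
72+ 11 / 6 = 443 / 6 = 73.83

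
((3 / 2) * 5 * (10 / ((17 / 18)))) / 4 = 675 / 34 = 19.85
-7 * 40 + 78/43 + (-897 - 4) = -50705/43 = -1179.19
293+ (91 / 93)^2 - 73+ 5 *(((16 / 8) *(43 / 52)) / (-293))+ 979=79061035441 / 65888082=1199.93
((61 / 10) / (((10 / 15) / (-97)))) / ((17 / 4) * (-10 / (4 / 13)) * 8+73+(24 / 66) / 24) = 585783 / 681110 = 0.86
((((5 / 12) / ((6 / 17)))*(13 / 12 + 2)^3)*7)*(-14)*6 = -210969745 / 10368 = -20348.16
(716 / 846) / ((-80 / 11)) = -1969 / 16920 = -0.12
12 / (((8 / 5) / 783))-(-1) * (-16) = 11713 / 2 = 5856.50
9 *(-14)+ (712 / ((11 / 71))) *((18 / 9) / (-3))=-105262 / 33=-3189.76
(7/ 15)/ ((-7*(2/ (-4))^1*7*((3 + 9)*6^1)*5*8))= 1/ 151200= 0.00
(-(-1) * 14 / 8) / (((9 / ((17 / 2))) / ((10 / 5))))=119 / 36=3.31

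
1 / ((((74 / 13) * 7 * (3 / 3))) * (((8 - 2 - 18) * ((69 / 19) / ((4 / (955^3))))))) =-247 / 93392116980750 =-0.00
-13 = -13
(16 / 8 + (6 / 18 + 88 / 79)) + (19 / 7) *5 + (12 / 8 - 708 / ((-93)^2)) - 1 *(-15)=33.44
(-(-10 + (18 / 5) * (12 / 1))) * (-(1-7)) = -996 / 5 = -199.20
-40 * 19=-760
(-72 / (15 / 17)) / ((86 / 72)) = -68.32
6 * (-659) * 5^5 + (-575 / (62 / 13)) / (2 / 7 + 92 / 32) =-67798953050 / 5487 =-12356288.14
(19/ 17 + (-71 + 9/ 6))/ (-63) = 775/ 714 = 1.09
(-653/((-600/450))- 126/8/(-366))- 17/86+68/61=490.71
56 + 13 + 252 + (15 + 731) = 1067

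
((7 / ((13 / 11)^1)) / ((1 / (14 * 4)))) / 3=4312 / 39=110.56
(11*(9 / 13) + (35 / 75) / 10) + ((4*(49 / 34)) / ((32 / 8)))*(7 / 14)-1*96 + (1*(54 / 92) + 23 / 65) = -132173083 / 1524900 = -86.68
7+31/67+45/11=8515/737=11.55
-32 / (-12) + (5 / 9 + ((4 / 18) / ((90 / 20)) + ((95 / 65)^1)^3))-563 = -556.61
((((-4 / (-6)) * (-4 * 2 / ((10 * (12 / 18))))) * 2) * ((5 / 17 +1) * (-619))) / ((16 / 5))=6809 / 17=400.53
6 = 6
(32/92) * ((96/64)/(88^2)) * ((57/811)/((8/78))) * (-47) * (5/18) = -174135/288897664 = -0.00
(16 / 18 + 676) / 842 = 3046 / 3789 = 0.80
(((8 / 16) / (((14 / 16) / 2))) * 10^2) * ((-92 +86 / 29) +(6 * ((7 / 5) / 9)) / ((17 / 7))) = -104890880 / 10353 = -10131.45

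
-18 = -18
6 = 6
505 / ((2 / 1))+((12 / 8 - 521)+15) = -252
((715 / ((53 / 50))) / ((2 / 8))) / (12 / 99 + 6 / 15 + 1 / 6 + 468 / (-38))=-896610000 / 3864071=-232.04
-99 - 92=-191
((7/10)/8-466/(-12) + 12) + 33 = 20141/240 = 83.92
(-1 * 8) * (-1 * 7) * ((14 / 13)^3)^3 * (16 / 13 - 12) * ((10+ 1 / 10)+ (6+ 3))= -3093867789623296 / 137858491849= -22442.34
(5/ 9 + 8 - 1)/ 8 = 17/ 18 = 0.94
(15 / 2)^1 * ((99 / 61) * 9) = 13365 / 122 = 109.55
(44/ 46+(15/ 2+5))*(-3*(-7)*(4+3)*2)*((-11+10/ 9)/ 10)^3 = -21382414739/ 5589000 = -3825.80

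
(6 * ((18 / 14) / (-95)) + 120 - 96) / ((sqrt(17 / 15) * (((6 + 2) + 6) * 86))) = 7953 * sqrt(255) / 6805610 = 0.02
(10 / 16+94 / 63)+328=166379 / 504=330.12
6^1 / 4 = 3 / 2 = 1.50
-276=-276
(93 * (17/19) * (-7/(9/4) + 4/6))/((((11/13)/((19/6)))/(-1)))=6851/9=761.22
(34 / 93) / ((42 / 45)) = 85 / 217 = 0.39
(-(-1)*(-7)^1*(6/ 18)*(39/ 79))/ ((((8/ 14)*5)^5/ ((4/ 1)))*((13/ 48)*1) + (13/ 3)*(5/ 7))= -352947/ 4898395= -0.07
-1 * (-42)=42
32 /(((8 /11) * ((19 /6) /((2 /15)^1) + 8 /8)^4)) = 1024 /8732691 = 0.00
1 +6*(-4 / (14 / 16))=-185 / 7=-26.43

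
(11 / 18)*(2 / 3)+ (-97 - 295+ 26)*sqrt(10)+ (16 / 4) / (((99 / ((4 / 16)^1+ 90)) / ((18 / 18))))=1204 / 297 - 366*sqrt(10)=-1153.34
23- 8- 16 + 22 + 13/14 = 307/14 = 21.93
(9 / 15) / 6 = 1 / 10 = 0.10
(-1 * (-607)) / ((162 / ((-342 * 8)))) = -92264 / 9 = -10251.56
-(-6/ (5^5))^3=216/ 30517578125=0.00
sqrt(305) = 17.46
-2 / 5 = -0.40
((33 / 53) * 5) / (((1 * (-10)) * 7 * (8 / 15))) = -495 / 5936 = -0.08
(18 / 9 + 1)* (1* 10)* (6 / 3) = 60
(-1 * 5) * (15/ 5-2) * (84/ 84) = -5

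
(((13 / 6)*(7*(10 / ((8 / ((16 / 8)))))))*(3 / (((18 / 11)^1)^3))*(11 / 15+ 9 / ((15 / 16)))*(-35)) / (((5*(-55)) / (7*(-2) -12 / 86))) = -45398353 / 94041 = -482.75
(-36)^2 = 1296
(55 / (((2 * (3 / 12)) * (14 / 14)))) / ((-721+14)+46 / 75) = -8250 / 52979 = -0.16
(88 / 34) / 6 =22 / 51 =0.43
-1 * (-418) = 418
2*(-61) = -122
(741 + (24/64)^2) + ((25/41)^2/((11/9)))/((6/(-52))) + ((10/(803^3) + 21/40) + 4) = 206952278913972231/278525092795840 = 743.03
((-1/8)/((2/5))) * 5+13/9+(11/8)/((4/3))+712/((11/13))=2668621/3168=842.37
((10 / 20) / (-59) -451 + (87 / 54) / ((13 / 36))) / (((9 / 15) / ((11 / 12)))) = -37675165 / 55224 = -682.22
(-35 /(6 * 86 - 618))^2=1225 /10404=0.12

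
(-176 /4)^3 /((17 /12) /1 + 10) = -7461.37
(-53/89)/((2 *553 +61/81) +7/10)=-42930/79836293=-0.00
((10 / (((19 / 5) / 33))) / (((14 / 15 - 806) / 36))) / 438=-0.01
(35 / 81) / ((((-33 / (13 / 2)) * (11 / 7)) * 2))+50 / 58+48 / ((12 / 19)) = 262064783 / 3410748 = 76.83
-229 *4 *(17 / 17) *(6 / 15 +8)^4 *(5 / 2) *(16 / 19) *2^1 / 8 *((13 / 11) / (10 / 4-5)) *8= 1185730430976 / 130625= 9077362.15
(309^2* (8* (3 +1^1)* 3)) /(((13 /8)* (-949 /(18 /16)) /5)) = -33434.22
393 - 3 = 390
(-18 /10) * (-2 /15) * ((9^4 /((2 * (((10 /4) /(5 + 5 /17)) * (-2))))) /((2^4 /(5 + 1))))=-531441 /1700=-312.61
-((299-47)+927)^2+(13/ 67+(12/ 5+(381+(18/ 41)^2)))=-782564614771/ 563135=-1389657.21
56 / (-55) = -56 / 55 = -1.02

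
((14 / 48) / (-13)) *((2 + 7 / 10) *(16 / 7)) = -0.14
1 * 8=8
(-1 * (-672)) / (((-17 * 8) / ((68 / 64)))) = -21 / 4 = -5.25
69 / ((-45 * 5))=-23 / 75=-0.31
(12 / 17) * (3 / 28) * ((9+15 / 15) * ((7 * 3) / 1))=270 / 17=15.88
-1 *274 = -274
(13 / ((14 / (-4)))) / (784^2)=-13 / 2151296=-0.00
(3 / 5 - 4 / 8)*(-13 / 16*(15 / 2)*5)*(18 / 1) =-1755 / 32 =-54.84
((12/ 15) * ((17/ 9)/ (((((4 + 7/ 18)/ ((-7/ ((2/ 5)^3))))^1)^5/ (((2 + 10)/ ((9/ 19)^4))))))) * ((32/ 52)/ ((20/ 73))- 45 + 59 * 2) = -666933448765535888671875/ 2560110923968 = -260509590628.14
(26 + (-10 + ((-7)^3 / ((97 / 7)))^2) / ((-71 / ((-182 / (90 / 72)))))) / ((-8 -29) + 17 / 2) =-443697124 / 10020585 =-44.28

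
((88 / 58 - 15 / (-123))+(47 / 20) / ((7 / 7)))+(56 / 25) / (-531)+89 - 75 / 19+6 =114005410651 / 1199582100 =95.04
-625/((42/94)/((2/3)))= -58750/63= -932.54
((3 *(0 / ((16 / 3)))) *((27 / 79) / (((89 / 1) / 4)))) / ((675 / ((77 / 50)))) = 0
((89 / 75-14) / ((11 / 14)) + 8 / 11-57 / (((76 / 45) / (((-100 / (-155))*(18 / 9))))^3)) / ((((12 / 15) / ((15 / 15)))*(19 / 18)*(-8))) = 545660060331 / 89908046360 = 6.07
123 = 123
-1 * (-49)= 49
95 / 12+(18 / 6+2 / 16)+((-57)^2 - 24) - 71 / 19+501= 1702387 / 456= 3733.30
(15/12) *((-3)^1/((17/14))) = -105/34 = -3.09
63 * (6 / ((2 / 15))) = 2835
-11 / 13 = -0.85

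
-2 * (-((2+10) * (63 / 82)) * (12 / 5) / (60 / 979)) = 740124 / 1025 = 722.07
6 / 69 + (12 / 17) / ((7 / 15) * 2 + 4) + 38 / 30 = 324793 / 217005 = 1.50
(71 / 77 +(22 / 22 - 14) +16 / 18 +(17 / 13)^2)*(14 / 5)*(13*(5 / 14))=-1110149 / 9009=-123.23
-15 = -15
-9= -9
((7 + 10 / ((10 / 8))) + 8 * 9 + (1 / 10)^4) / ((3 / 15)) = 870001 / 2000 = 435.00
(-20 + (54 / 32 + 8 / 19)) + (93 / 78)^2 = -846155 / 51376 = -16.47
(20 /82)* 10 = 100 /41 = 2.44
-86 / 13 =-6.62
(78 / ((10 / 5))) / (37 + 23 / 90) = 3510 / 3353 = 1.05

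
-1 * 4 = -4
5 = 5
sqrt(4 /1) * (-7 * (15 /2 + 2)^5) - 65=-17333733 /16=-1083358.31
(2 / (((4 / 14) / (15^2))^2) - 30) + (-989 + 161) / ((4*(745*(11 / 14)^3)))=2459714715159 / 1983190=1240281.93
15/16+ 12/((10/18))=1803/80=22.54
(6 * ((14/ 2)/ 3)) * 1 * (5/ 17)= 4.12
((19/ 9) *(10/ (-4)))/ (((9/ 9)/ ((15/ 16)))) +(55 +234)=27269/ 96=284.05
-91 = -91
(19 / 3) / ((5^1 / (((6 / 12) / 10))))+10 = 3019 / 300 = 10.06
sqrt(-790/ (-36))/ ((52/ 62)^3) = 29791 * sqrt(790)/ 105456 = 7.94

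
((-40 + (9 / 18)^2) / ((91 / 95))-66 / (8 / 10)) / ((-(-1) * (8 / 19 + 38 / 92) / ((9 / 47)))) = -2191555 / 76986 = -28.47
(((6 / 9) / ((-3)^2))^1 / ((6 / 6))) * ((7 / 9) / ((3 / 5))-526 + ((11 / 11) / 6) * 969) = -19613 / 729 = -26.90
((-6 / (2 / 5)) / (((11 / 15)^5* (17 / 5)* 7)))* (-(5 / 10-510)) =-1514.09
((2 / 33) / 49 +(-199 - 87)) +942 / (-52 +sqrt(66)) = -307.47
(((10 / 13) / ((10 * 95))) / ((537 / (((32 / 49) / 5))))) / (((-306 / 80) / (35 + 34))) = -5888 / 1657324305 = -0.00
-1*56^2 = -3136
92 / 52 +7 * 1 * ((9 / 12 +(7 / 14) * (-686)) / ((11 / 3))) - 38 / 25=-653.14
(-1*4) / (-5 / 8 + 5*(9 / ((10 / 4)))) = -32 / 139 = -0.23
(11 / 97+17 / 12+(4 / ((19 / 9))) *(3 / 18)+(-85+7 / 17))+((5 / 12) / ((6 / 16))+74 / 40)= -112483208 / 1409895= -79.78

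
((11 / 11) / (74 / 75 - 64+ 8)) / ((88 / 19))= -0.00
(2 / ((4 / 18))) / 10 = 9 / 10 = 0.90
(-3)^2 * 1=9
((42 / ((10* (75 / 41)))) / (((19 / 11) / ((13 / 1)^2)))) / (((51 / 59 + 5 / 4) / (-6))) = -755482728 / 1185125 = -637.47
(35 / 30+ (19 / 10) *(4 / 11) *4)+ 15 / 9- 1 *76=-23233 / 330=-70.40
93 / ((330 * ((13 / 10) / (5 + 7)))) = 372 / 143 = 2.60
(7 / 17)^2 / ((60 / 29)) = 1421 / 17340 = 0.08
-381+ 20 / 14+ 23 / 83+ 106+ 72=-116952 / 581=-201.29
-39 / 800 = -0.05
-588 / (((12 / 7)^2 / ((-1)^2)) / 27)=-21609 / 4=-5402.25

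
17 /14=1.21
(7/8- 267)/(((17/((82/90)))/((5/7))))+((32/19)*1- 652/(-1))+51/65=6817446877/10581480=644.28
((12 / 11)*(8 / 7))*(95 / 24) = 380 / 77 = 4.94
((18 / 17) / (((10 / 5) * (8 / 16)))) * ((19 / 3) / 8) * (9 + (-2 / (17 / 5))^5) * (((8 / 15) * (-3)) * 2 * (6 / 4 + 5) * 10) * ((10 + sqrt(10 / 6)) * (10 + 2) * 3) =-13528693919520 / 24137569 - 450956463984 * sqrt(15) / 24137569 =-632840.90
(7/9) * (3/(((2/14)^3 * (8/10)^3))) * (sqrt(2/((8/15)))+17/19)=5102125/3648+300125 * sqrt(15)/384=4425.64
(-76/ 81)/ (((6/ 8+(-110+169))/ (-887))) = 269648/ 19359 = 13.93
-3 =-3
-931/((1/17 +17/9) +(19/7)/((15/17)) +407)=-4985505/2206388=-2.26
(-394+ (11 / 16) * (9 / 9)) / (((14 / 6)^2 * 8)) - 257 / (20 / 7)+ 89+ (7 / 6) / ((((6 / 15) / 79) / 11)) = 2524.60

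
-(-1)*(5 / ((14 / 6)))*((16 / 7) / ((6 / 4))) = 160 / 49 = 3.27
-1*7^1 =-7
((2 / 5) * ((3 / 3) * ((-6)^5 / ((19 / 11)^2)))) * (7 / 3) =-4390848 / 1805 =-2432.60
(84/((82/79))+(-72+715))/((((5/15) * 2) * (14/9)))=801387/1148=698.07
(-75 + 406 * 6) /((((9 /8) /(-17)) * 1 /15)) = -535160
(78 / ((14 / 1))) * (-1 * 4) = -156 / 7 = -22.29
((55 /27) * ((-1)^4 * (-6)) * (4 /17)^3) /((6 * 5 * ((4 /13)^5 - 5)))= 261390272 /246126104091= 0.00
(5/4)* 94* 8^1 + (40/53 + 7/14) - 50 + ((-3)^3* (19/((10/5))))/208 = 19623195/22048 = 890.02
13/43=0.30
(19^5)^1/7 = 2476099/7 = 353728.43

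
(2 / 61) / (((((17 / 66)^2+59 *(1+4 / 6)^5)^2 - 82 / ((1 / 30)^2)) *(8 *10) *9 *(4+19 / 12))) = 2305430424 / 141898177905671534915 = 0.00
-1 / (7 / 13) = -13 / 7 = -1.86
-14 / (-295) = 14 / 295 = 0.05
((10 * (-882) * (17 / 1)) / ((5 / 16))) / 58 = -239904 / 29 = -8272.55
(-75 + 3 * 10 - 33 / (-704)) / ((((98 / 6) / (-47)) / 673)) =39001023 / 448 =87055.85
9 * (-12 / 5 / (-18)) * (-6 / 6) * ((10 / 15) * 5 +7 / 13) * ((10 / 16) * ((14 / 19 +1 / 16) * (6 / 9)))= -12231 / 7904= -1.55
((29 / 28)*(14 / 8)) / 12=29 / 192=0.15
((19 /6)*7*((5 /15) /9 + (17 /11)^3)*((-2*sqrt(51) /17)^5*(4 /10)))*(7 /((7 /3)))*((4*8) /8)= -2280909568*sqrt(51) /98088045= -166.06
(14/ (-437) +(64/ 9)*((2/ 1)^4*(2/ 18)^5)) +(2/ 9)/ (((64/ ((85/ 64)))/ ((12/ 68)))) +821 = 390475784126803/ 475626940416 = 820.97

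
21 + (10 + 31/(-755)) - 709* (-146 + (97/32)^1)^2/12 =-3734590563221/3092480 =-1207636.12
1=1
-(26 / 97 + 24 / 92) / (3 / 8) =-9440 / 6693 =-1.41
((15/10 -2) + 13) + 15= 55/2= 27.50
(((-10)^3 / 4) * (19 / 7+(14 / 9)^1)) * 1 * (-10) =672500 / 63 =10674.60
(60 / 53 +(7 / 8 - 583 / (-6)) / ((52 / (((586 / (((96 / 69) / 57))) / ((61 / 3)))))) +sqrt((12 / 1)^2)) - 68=3594069283 / 1655296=2171.25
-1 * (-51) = 51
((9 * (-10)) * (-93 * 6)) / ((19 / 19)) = 50220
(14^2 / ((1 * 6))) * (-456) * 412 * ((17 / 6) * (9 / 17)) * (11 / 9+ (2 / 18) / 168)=-101317804 / 9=-11257533.78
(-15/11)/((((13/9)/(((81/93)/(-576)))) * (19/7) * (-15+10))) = -567/5390528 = -0.00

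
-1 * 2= -2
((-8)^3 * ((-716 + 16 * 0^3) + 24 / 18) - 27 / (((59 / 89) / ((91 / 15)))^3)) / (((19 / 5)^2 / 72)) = 638101254746472 / 370709095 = 1721299.16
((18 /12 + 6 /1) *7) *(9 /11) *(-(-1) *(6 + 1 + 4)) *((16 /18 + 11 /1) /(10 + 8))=3745 /12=312.08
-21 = -21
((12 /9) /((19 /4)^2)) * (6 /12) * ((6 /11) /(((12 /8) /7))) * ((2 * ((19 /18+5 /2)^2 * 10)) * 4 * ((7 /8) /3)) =64225280 /2894859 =22.19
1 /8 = 0.12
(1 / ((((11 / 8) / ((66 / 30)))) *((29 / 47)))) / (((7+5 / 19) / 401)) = 1432372 / 10005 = 143.17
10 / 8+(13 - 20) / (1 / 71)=-1983 / 4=-495.75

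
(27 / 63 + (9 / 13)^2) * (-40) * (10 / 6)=-71600 / 1183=-60.52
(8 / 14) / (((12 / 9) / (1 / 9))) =1 / 21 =0.05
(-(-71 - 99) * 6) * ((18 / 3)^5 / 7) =7931520 / 7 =1133074.29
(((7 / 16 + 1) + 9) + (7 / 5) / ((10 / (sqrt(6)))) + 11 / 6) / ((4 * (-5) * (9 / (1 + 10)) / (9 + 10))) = -123101 / 8640 - 1463 * sqrt(6) / 9000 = -14.65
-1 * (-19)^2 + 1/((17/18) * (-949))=-5824031/16133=-361.00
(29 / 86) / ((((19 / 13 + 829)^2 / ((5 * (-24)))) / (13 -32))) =1396785 / 1252951372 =0.00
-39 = -39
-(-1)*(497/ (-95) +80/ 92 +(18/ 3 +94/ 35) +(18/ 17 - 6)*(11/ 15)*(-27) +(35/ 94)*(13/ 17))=2503869099/ 24441410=102.44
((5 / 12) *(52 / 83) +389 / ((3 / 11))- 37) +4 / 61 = 1389.66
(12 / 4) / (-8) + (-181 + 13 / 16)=-180.56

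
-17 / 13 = -1.31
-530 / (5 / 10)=-1060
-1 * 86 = -86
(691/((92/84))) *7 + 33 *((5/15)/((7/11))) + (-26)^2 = 822658/161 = 5109.68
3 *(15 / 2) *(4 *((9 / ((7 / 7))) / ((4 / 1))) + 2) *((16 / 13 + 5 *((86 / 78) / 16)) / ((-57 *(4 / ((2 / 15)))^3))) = -10813 / 42681600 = -0.00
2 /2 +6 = 7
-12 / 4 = -3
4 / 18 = 2 / 9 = 0.22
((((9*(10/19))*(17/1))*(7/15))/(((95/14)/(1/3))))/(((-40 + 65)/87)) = 289884/45125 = 6.42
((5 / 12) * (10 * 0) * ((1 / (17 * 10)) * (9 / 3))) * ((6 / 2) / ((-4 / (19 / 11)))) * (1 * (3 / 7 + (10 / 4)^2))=0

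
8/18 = 4/9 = 0.44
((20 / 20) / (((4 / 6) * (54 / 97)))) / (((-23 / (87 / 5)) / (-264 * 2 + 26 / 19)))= 1073.49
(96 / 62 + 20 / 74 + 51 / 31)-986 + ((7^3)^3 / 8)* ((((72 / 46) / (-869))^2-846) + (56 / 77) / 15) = -117313458215463154097461 / 27492225230580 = -4267150339.11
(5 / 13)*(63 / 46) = 315 / 598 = 0.53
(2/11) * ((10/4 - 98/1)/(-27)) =191/297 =0.64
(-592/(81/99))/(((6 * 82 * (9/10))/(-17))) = 276760/9963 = 27.78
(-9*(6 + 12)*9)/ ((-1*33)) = 486/ 11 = 44.18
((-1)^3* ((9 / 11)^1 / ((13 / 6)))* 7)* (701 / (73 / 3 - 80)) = 794934 / 23881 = 33.29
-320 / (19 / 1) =-16.84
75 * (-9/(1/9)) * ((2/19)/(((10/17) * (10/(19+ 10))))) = -119799/38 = -3152.61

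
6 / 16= 3 / 8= 0.38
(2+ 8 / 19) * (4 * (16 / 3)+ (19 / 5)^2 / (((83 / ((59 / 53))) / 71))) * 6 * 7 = 7454356028 / 2089525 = 3567.49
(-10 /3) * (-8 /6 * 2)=80 /9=8.89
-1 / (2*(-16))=1 / 32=0.03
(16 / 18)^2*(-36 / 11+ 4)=512 / 891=0.57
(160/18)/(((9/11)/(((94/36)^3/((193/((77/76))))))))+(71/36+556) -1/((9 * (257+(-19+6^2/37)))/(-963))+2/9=2143020301129069/3829163966172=559.66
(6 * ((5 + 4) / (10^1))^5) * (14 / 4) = 1240029 / 100000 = 12.40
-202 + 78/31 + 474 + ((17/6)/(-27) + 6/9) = 1381441/5022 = 275.08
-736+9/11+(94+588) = -53.18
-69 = -69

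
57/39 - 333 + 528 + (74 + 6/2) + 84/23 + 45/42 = 1164483/4186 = 278.19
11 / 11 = 1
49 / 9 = 5.44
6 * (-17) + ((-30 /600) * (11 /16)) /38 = -1240331 /12160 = -102.00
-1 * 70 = -70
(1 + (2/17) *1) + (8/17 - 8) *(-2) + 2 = 309/17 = 18.18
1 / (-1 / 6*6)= -1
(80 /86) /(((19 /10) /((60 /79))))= 24000 /64543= 0.37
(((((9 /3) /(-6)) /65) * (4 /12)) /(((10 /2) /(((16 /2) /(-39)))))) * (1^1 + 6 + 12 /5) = 188 /190125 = 0.00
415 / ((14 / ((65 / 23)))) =26975 / 322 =83.77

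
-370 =-370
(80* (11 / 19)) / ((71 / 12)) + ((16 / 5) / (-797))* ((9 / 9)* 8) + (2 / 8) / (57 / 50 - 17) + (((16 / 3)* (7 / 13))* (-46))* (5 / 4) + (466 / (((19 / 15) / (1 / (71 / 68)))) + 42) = 6062006477989 / 25577889870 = 237.00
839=839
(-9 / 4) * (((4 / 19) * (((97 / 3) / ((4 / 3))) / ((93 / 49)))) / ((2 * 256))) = -14259 / 1206272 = -0.01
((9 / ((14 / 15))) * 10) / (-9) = -75 / 7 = -10.71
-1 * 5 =-5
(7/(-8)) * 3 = -21/8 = -2.62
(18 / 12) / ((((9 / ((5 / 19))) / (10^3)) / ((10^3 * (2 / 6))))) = 2500000 / 171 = 14619.88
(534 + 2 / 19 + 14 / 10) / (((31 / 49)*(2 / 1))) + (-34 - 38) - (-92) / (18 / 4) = 19702033 / 53010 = 371.67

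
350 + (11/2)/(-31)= 21689/62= 349.82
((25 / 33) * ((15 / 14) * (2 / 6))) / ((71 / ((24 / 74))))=0.00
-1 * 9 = -9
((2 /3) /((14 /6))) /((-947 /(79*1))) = -0.02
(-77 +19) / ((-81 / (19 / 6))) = 551 / 243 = 2.27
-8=-8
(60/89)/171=20/5073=0.00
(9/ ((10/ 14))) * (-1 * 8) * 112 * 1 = -11289.60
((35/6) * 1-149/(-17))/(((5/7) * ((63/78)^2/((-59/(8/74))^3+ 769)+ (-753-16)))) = -2617824662527711/98501837705276910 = -0.03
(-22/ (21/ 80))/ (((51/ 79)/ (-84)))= 556160/ 51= 10905.10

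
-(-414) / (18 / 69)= 1587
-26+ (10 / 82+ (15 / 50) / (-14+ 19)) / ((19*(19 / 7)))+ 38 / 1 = 8883211 / 740050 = 12.00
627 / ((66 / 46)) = 437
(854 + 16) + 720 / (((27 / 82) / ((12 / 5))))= 6118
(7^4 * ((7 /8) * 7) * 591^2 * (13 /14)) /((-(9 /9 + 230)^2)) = -173049331 /1936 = -89384.99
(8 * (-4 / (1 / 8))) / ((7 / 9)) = -2304 / 7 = -329.14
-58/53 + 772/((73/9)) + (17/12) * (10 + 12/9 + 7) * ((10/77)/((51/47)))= 142141855/1462482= 97.19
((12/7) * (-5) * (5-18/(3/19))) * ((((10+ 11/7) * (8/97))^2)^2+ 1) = 2543263250746380/1487911625767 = 1709.28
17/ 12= 1.42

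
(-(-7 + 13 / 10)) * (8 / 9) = 5.07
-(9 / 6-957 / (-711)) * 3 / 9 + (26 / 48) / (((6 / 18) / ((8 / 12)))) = 383 / 2844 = 0.13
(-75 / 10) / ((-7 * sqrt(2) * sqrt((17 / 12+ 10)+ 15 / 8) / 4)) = 60 * sqrt(957) / 2233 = 0.83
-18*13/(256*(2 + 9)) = -0.08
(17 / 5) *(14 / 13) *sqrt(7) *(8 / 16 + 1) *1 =357 *sqrt(7) / 65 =14.53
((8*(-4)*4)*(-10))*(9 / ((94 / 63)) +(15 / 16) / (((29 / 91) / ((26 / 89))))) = 8820.89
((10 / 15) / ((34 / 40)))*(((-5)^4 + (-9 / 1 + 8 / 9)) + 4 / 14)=484.06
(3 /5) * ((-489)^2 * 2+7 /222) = 106169731 /370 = 286945.22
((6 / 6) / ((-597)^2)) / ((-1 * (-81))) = 1 / 28869129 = 0.00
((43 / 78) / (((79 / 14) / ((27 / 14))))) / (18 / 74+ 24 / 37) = 4773 / 22594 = 0.21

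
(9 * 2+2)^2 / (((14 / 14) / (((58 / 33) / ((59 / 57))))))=440800 / 649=679.20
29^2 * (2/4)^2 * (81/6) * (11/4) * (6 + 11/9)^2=39085475/96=407140.36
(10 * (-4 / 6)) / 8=-5 / 6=-0.83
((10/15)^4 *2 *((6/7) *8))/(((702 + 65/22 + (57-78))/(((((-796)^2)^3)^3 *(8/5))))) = 1483261923092729126894953562521122944546817931796631519232/14219415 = 104312443450924607439543300000000000000000000000000.00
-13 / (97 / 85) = -1105 / 97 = -11.39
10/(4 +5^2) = 10/29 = 0.34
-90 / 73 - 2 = -236 / 73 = -3.23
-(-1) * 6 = 6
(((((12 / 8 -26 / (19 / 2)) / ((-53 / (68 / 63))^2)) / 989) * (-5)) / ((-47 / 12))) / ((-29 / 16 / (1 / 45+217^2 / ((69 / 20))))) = 2090302948864 / 419208248396511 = 0.00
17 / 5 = 3.40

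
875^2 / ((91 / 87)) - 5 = 9515560 / 13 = 731966.15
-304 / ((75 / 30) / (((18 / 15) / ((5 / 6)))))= -21888 / 125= -175.10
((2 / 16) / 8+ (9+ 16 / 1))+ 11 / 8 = 1689 / 64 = 26.39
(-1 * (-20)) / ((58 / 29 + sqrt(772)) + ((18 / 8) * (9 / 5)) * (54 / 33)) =0.55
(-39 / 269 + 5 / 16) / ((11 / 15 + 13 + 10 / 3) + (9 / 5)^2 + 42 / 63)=54075 / 6770192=0.01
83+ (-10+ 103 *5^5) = 321948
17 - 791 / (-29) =1284 / 29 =44.28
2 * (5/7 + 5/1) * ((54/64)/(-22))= -135/308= -0.44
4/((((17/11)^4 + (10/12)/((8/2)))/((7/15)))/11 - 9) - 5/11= -750735459/778592749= -0.96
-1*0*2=0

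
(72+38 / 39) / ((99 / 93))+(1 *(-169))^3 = -6212014957 / 1287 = -4826740.45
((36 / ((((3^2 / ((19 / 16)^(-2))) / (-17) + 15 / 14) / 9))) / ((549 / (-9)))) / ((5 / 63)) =-207277056 / 1006195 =-206.00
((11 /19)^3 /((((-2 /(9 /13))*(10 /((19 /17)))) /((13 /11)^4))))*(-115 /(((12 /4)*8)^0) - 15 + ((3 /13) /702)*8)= 1285219 /675070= 1.90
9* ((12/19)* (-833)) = -89964/19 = -4734.95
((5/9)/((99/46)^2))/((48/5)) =13225/1058508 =0.01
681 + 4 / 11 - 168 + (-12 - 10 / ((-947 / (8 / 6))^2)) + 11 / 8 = 357081528641 / 710272728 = 502.74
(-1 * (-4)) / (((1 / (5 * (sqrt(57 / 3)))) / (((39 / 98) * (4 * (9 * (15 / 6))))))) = 35100 * sqrt(19) / 49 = 3122.39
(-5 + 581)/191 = 576/191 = 3.02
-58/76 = -29/38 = -0.76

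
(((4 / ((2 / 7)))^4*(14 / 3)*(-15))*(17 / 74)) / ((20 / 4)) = -4571504 / 37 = -123554.16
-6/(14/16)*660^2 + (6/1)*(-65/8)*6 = -41821695/14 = -2987263.93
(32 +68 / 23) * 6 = 4824 / 23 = 209.74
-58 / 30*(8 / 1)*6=-464 / 5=-92.80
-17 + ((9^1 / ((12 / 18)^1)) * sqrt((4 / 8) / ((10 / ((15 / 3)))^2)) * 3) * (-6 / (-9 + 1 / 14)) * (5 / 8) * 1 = -17 + 1701 * sqrt(2) / 400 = -10.99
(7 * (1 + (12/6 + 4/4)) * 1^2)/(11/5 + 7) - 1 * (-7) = 231/23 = 10.04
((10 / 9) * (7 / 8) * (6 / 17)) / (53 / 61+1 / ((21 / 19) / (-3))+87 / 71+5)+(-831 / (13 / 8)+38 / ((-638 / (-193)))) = -28073223506087 / 56167681284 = -499.81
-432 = -432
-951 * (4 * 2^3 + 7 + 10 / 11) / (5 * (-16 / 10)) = 417489 / 88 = 4744.19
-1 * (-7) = 7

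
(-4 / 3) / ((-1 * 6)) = 2 / 9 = 0.22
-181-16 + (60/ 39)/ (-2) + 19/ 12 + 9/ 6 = -194.69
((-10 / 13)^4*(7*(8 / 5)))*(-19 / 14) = -152000 / 28561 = -5.32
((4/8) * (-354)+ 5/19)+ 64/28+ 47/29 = -666607/3857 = -172.83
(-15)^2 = 225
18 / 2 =9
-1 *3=-3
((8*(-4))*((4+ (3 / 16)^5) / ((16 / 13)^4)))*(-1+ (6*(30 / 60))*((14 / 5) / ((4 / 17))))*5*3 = -124712275598547 / 4294967296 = -29036.84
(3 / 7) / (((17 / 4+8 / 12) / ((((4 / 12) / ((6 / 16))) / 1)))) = 32 / 413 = 0.08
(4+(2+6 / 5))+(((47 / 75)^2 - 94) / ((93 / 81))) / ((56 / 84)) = -4459869 / 38750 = -115.09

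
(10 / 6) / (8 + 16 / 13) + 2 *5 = 733 / 72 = 10.18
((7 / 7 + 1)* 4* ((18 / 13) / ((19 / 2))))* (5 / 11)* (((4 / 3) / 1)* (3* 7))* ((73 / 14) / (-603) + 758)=2047668160 / 182039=11248.51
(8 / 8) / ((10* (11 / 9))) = 9 / 110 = 0.08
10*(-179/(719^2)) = -1790/516961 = -0.00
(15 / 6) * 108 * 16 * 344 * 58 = 86192640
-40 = -40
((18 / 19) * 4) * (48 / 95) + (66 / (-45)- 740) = -4004674 / 5415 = -739.55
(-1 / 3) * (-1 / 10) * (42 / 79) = 7 / 395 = 0.02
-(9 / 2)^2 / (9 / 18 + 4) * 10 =-45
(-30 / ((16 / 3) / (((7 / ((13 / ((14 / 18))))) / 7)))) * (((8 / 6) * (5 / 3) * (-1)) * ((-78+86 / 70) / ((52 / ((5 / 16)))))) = -67175 / 194688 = -0.35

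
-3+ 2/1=-1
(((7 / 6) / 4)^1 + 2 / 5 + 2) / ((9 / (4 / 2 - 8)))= -323 / 180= -1.79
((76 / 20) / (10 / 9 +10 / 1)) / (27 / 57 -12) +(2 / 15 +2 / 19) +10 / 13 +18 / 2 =9.98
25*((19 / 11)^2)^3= 1176147025 / 1771561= 663.90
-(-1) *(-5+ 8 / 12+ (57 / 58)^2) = -33985 / 10092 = -3.37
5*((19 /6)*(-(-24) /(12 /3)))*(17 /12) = 1615 /12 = 134.58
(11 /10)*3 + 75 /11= 1113 /110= 10.12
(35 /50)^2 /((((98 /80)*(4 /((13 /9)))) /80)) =104 /9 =11.56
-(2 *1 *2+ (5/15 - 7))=8/3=2.67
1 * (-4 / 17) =-0.24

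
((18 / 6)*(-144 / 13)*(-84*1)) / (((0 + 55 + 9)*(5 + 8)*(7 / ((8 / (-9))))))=-72 / 169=-0.43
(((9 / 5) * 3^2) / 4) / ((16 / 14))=3.54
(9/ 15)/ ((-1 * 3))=-1/ 5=-0.20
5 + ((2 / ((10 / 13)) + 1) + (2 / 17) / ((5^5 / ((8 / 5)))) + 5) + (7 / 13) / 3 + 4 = 184184999 / 10359375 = 17.78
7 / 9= 0.78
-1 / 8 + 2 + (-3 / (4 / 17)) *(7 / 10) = -141 / 20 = -7.05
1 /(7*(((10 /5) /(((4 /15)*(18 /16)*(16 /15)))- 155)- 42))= -4 /5341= -0.00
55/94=0.59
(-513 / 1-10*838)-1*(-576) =-8317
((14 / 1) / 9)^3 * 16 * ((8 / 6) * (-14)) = -2458624 / 2187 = -1124.20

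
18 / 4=9 / 2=4.50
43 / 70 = 0.61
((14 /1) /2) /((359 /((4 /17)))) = 28 /6103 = 0.00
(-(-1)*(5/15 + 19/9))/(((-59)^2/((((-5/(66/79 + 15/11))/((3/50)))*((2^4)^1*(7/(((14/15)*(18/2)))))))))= -191180000/538827471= -0.35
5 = 5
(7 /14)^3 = 1 /8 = 0.12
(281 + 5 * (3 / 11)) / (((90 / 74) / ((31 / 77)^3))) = 3423641302 / 225983835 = 15.15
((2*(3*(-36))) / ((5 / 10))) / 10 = -216 / 5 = -43.20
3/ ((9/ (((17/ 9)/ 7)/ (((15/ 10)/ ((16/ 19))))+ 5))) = 18499/ 10773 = 1.72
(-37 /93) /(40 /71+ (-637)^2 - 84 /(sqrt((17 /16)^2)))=-44659 /45539164827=-0.00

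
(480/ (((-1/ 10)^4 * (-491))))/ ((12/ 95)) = -38000000/ 491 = -77393.08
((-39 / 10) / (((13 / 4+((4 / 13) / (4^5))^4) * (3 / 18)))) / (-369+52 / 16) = 57408886520414208 / 2916291700672437395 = 0.02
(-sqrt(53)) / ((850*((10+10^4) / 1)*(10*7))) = -0.00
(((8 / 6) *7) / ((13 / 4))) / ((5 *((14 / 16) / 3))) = 128 / 65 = 1.97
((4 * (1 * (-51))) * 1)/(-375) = 68/125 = 0.54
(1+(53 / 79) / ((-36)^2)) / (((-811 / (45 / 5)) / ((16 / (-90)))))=102437 / 51895890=0.00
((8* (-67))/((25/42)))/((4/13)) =-2926.56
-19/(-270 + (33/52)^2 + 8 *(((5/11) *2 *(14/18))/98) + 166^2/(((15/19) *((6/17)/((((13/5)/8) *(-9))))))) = 890089200/13563959207423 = 0.00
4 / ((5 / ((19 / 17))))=76 / 85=0.89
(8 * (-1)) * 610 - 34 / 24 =-58577 / 12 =-4881.42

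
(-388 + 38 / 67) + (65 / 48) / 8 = -387.26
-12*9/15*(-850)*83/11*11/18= 28220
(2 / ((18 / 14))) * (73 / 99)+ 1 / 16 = 17243 / 14256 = 1.21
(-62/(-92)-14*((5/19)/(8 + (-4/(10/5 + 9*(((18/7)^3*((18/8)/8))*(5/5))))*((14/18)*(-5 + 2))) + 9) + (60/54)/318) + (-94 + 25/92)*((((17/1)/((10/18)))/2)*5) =-6941638999674221/951432942456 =-7295.98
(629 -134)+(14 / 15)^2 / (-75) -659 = -2767696 / 16875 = -164.01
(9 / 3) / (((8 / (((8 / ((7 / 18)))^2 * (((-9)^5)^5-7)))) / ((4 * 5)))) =-2278520307057896216439800000.00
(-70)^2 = 4900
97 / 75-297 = -22178 / 75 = -295.71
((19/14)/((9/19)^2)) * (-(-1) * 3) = 6859/378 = 18.15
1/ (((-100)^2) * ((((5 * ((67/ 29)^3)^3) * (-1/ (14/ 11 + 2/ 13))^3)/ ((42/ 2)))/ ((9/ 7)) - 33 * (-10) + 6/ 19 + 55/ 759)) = 90823388714200559541924/ 191424044229520352235347906875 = 0.00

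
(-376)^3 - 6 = -53157382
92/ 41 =2.24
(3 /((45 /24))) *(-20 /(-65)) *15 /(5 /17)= 1632 /65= 25.11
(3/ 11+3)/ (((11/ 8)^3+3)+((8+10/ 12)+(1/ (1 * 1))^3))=55296/ 260755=0.21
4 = 4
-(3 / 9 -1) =2 / 3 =0.67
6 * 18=108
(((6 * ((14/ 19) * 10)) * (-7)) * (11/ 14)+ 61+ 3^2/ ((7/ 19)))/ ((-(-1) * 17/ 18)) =-22212/ 133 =-167.01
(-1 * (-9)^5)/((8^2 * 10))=59049/640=92.26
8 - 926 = -918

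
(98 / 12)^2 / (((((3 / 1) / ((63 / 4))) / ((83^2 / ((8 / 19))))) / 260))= 142992527405 / 96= 1489505493.80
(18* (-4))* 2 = -144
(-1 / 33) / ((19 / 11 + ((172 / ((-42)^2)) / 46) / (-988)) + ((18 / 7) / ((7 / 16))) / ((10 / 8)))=-33404280 / 7087295099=-0.00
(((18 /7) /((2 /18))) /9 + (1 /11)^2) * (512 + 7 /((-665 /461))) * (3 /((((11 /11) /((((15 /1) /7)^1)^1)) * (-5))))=-9973053 /5929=-1682.08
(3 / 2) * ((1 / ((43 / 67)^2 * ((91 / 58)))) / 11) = 390543 / 1850849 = 0.21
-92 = -92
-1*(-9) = 9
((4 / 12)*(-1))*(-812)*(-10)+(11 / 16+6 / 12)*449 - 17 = -105143 / 48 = -2190.48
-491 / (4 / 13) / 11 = -6383 / 44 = -145.07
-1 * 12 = -12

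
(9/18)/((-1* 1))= -1/2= -0.50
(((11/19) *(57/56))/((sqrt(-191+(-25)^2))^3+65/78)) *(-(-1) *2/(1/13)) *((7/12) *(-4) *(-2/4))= -2145/11771496476+279279 *sqrt(434)/2942874119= 0.00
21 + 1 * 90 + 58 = 169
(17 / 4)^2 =289 / 16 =18.06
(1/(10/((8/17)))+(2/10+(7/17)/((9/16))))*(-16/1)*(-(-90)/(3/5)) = -2349.80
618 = 618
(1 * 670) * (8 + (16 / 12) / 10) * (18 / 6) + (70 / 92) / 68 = 51136579 / 3128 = 16348.01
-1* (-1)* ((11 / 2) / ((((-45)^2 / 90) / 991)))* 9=10901 / 5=2180.20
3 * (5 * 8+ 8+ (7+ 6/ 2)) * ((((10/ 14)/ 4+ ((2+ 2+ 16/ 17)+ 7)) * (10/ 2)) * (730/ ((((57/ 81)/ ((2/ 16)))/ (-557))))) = -13775317571025/ 18088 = -761572178.85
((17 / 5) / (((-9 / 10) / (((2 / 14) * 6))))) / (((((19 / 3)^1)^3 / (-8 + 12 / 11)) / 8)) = 19584 / 27797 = 0.70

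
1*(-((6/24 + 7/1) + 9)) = -65/4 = -16.25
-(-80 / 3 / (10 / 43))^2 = -118336 / 9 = -13148.44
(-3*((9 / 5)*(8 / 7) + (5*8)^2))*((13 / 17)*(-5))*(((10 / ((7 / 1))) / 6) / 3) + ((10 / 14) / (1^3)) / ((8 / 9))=29173505 / 19992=1459.26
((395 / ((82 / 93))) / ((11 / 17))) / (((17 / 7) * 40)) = 51429 / 7216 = 7.13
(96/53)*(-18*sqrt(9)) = -5184/53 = -97.81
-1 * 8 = -8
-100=-100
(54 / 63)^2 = 36 / 49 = 0.73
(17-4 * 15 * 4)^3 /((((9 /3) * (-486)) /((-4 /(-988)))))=11089567 /360126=30.79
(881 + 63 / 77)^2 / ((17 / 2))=188180000 / 2057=91482.74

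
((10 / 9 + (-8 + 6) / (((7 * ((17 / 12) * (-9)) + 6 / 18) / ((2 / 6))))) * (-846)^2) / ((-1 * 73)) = -10967.21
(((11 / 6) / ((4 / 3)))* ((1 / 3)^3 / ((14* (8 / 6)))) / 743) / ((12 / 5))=0.00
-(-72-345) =417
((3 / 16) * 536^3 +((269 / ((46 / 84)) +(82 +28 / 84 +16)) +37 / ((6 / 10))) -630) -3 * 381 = 664058903 / 23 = 28872126.22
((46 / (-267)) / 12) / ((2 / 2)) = -23 / 1602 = -0.01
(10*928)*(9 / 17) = 83520 / 17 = 4912.94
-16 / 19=-0.84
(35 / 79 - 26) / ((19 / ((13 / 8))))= -2.19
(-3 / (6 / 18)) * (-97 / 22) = 873 / 22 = 39.68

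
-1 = -1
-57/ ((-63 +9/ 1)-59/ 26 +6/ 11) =16302/ 15937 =1.02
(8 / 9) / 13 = 8 / 117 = 0.07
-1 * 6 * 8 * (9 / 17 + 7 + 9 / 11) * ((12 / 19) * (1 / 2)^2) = -224784 / 3553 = -63.27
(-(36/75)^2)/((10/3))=-216/3125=-0.07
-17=-17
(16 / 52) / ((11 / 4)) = 16 / 143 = 0.11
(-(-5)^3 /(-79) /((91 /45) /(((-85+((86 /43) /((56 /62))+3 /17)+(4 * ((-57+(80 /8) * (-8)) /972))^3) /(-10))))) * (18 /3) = -35340730317625 /909285985062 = -38.87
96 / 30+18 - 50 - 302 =-1654 / 5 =-330.80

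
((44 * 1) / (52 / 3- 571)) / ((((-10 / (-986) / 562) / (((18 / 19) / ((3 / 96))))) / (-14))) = 26811122688 / 14345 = 1869022.15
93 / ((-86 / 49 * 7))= -651 / 86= -7.57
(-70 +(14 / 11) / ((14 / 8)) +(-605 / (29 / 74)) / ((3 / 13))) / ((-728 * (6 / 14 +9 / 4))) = 3234202 / 933075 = 3.47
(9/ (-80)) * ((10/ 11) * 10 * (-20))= 225/ 11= 20.45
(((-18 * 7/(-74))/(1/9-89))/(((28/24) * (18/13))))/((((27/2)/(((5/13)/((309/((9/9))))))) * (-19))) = 1/17378160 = 0.00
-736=-736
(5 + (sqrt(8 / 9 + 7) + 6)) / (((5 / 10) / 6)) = 4 * sqrt(71) + 132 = 165.70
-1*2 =-2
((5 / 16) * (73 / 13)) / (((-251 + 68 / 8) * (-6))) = 73 / 60528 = 0.00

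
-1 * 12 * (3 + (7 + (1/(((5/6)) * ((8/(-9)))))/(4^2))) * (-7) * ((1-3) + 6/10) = -466431/400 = -1166.08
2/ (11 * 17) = 2/ 187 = 0.01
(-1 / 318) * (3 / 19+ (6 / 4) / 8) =-35 / 32224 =-0.00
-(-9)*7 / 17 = 63 / 17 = 3.71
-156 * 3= -468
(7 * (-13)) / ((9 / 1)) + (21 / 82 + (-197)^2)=28633769 / 738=38799.14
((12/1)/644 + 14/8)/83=1139/53452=0.02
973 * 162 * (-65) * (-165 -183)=3565500120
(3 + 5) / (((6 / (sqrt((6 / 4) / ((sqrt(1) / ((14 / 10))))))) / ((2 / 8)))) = sqrt(210) / 30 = 0.48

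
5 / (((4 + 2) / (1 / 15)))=1 / 18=0.06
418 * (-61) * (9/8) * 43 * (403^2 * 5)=-4006518779835/4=-1001629694958.75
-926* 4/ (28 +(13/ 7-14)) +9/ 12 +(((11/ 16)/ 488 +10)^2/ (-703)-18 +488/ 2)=-897179333483/ 128574898176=-6.98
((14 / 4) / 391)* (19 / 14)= 19 / 1564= 0.01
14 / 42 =1 / 3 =0.33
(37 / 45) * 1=37 / 45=0.82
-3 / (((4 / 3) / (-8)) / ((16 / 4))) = 72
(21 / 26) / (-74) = -0.01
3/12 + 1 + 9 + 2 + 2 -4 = 41/4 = 10.25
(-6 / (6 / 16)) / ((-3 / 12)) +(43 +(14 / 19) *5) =2103 / 19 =110.68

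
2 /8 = 1 /4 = 0.25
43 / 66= 0.65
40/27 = 1.48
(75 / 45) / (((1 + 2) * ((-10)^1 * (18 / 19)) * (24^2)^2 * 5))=-19 / 537477120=-0.00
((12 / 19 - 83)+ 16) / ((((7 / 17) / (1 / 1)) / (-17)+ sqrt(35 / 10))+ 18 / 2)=-6.12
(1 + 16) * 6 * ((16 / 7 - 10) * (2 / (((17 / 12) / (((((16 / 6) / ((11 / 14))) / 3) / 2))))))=-6912 / 11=-628.36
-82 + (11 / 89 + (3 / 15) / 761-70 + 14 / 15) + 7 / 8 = -1219673111 / 8127480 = -150.07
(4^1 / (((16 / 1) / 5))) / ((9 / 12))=5 / 3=1.67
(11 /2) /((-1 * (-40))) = 0.14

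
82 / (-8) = -41 / 4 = -10.25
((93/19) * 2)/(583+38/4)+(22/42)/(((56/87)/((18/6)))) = 7230893/2941960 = 2.46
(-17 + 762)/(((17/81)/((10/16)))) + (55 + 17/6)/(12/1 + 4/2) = 6348023/2856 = 2222.70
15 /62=0.24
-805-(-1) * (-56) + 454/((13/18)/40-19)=-12094167/13667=-884.92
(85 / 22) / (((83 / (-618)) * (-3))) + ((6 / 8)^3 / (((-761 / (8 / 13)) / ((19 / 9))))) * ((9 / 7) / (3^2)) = 4850287999 / 505809304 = 9.59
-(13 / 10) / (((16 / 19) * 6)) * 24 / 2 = -3.09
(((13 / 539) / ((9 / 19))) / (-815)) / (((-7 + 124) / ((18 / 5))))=-38 / 19767825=-0.00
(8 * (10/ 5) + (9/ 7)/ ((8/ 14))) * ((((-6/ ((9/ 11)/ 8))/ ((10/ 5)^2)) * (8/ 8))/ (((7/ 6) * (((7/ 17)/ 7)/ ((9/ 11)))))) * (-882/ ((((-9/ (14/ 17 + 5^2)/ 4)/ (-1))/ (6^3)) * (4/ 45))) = 78497203680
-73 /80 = -0.91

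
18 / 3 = 6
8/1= 8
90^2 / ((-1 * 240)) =-135 / 4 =-33.75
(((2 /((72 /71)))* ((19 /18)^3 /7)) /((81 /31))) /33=15096659 /3928411872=0.00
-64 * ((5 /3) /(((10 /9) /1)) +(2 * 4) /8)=-160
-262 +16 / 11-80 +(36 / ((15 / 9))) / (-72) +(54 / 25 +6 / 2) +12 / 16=-368429 / 1100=-334.94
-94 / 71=-1.32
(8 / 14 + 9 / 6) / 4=29 / 56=0.52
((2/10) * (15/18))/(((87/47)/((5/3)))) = 235/1566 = 0.15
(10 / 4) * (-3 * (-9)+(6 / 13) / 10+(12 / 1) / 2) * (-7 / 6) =-1253 / 13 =-96.38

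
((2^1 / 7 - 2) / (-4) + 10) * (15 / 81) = 365 / 189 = 1.93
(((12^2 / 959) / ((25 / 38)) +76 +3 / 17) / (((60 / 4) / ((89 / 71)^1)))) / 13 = 2771517761 / 5642875875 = 0.49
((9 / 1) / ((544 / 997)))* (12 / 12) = 8973 / 544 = 16.49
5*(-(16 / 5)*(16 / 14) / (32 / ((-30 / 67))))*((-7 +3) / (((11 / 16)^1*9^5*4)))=-640 / 101544597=-0.00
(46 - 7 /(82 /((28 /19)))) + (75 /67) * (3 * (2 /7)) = 17110734 /365351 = 46.83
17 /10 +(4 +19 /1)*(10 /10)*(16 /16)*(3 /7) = 809 /70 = 11.56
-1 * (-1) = 1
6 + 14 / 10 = 37 / 5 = 7.40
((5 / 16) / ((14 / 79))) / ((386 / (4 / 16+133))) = 210535 / 345856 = 0.61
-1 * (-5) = 5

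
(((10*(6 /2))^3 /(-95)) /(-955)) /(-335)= -0.00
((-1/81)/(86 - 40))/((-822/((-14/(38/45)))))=-35/6465852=-0.00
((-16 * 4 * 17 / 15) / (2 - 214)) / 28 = 68 / 5565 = 0.01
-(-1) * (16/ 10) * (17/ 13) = 2.09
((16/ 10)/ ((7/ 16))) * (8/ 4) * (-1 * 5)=-256/ 7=-36.57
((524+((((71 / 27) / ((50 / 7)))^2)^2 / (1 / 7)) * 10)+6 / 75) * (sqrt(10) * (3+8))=1919506530398237 * sqrt(10) / 332150625000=18274.88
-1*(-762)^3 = 442450728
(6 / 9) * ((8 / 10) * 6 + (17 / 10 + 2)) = 17 / 3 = 5.67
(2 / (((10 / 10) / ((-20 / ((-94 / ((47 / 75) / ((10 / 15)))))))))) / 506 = 1 / 1265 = 0.00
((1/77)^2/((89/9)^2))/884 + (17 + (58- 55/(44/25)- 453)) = -409.25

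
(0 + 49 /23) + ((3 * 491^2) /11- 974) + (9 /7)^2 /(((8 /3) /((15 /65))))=83517030213 /1289288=64777.64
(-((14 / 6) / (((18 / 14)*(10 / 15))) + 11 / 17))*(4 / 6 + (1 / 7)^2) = -104131 / 44982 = -2.31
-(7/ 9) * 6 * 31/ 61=-434/ 183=-2.37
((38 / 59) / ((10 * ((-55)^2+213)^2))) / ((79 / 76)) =361 / 61086157105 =0.00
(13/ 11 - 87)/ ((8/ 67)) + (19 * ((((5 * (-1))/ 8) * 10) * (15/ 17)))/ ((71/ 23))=-39972793/ 53108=-752.67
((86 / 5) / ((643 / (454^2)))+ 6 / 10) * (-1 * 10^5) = -354558100000 / 643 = -551412286.16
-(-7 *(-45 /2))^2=-99225 /4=-24806.25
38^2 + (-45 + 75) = 1474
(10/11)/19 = 10/209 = 0.05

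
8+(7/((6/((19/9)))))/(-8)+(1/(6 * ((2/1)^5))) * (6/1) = 6673/864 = 7.72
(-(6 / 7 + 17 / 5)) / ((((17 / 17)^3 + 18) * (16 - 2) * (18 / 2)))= -0.00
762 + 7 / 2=1531 / 2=765.50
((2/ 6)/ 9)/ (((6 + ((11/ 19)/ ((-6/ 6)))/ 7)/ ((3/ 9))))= 0.00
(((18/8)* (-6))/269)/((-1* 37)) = 27/19906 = 0.00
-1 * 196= -196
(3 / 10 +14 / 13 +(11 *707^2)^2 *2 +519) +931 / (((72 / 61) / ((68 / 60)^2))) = 12733605417180480367 / 210600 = 60463463519375.50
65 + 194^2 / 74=21223 / 37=573.59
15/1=15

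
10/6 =1.67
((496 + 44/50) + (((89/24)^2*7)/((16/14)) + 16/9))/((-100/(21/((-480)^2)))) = -156680069/294912000000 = -0.00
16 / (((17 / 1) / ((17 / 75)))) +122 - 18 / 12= 18107 / 150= 120.71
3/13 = 0.23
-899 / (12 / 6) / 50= -899 / 100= -8.99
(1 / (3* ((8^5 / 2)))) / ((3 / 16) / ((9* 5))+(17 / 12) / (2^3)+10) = 5 / 2502144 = 0.00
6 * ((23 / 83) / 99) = 46 / 2739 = 0.02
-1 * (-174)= 174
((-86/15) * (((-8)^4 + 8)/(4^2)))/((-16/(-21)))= -154413/80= -1930.16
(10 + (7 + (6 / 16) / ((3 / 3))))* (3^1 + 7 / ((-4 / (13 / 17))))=15707 / 544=28.87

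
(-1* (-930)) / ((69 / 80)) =24800 / 23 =1078.26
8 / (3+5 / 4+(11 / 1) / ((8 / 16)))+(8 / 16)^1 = 0.80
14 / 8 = 7 / 4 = 1.75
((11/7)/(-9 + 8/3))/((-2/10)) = 165/133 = 1.24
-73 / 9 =-8.11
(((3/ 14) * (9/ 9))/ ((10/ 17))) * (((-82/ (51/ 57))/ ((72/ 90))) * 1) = -2337/ 56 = -41.73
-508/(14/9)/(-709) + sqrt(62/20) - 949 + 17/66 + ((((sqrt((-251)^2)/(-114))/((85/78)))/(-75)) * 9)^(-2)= -9743595968282315/10462696149906 + sqrt(310)/10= -929.51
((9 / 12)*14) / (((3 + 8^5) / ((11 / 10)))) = 231 / 655420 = 0.00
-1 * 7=-7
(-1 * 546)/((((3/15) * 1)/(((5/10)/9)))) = -455/3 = -151.67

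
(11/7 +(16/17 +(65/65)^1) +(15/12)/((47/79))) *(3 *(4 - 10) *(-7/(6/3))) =1130301/3196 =353.66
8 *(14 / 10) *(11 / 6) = 308 / 15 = 20.53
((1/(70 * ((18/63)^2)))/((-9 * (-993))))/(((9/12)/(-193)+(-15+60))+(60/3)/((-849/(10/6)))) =54619/125398790610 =0.00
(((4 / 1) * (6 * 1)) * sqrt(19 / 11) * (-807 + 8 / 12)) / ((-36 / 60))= 96760 * sqrt(209) / 33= 42389.18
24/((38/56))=672/19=35.37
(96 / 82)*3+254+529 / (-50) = 506211 / 2050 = 246.93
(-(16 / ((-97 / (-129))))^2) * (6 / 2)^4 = -345067776 / 9409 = -36674.22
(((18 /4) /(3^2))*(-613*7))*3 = -12873 /2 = -6436.50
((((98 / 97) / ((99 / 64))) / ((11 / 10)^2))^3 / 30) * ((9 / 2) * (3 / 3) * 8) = 98691134259200000 / 522944551896094449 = 0.19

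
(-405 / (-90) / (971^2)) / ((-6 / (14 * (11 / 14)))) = -0.00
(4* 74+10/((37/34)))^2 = 127509264/1369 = 93140.44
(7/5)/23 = 7/115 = 0.06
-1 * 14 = -14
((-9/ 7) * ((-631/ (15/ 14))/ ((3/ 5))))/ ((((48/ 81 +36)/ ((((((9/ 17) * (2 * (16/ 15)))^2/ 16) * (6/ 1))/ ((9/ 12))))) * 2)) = 19626624/ 1784575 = 11.00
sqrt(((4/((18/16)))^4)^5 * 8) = 2251799813685248 * sqrt(2)/3486784401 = 913313.09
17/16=1.06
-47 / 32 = -1.47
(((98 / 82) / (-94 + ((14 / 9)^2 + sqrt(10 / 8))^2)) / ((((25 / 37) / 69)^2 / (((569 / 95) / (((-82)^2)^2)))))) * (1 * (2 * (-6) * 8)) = 0.00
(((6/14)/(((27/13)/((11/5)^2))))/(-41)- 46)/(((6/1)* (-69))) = 2972023/26734050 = 0.11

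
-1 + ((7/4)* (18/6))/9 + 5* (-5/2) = -155/12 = -12.92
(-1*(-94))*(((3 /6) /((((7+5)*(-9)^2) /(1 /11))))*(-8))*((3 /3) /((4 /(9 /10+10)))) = -5123 /53460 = -0.10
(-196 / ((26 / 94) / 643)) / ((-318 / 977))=1399874.15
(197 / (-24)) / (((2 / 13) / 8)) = -2561 / 6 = -426.83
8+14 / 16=71 / 8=8.88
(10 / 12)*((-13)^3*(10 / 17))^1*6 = -109850 / 17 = -6461.76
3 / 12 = 1 / 4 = 0.25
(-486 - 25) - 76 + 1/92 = -54003/92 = -586.99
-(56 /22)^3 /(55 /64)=-1404928 /73205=-19.19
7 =7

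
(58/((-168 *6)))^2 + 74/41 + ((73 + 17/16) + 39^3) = 618577146389/10414656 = 59394.87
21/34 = 0.62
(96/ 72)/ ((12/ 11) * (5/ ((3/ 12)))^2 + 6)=22/ 7299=0.00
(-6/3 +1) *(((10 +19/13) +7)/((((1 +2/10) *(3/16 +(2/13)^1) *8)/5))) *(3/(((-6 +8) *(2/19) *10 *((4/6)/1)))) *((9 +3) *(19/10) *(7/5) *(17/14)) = -165699/71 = -2333.79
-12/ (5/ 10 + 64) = -0.19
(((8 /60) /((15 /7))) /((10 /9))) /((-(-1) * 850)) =7 /106250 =0.00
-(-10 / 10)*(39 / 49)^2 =1521 / 2401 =0.63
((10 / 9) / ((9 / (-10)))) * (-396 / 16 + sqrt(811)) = 275 / 9-100 * sqrt(811) / 81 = -4.60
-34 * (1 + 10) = -374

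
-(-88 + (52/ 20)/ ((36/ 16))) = 3908/ 45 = 86.84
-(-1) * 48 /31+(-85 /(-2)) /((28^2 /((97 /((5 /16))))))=55823 /3038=18.37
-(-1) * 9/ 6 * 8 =12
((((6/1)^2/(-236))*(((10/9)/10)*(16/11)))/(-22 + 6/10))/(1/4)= 320/69443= 0.00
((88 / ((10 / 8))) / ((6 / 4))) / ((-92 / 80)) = -2816 / 69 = -40.81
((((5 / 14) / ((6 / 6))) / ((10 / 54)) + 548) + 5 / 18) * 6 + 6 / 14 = 9905 / 3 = 3301.67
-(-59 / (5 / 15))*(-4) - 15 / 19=-13467 / 19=-708.79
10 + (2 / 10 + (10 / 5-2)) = 51 / 5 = 10.20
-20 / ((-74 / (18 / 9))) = 20 / 37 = 0.54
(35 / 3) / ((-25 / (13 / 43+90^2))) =-2438191 / 645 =-3780.14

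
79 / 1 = 79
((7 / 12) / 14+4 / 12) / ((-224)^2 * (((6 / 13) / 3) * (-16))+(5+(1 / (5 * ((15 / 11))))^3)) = -16453125 / 5418788486576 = -0.00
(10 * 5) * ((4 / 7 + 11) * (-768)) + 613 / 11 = -34210109 / 77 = -444287.13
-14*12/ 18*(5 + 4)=-84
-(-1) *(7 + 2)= 9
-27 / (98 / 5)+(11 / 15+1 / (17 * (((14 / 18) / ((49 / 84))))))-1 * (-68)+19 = 4318267 / 49980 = 86.40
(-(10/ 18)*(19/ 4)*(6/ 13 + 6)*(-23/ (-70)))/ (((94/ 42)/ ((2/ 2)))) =-3059/ 1222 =-2.50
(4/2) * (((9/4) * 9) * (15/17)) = 1215/34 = 35.74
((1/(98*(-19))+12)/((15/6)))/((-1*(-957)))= 22343/4454835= 0.01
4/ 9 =0.44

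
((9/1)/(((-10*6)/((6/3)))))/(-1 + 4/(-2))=1/10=0.10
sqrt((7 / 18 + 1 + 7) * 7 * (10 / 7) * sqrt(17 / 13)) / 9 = 13^(3 / 4) * 17^(1 / 4) * sqrt(755) / 351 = 1.09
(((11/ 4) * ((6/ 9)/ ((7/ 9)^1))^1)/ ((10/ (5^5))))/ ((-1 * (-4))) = 20625/ 112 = 184.15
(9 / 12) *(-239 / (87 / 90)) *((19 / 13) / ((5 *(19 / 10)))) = -10755 / 377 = -28.53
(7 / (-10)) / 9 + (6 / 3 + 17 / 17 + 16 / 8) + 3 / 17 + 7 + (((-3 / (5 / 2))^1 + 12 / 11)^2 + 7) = 17689721 / 925650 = 19.11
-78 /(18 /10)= -130 /3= -43.33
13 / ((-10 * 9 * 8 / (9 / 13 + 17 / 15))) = -89 / 2700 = -0.03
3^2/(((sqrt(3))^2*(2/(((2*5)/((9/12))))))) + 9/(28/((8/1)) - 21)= 682/35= 19.49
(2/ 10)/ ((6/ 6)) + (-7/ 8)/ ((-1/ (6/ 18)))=59/ 120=0.49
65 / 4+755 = 3085 / 4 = 771.25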